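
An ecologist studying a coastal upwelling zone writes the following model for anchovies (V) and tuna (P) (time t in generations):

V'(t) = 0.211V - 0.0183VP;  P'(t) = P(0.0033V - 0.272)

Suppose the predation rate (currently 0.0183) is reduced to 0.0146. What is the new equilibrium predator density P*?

P* ≈ 14.5

At the interior fixed point, setting dV/dt = 0 with V > 0 fixes P* = (prey growth rate)/(VP coefficient) — independent of the other coefficients.
With the change, P* = 0.211/0.0146 = 14.5; it rises from 11.5.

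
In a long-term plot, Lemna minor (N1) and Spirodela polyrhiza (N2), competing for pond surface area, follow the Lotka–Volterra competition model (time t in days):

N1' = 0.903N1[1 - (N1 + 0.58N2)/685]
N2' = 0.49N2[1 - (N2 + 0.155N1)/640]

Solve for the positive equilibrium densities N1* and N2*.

Setting both brackets to zero gives the nullclines N1 + 0.58N2 = 685 and 0.155N1 + N2 = 640.
Substituting N2 = 640 - 0.155N1 into the first: N1(1 - 0.58·0.155) = 685 - 0.58·640.
So N1* = 314/0.91 = 345, and then N2* = 640 - 0.155·345 = 587.

N1* ≈ 345, N2* ≈ 587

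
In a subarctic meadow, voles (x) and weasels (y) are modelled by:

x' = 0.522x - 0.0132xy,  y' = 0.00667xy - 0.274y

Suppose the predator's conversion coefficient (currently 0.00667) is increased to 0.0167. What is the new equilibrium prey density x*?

At the interior fixed point, setting dy/dt = 0 with y > 0 fixes x* = (predator death rate)/(xy coefficient) — independent of the other coefficients.
With the change, x* = 0.274/0.0167 = 16.4; it falls from 41.1.

x* ≈ 16.4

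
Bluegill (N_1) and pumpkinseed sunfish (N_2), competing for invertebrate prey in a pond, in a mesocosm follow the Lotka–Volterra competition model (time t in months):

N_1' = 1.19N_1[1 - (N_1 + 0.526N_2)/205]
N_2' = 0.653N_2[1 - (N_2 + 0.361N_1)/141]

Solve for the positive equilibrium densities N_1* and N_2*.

N_1* ≈ 162, N_2* ≈ 82.7

Setting both brackets to zero gives the nullclines N_1 + 0.526N_2 = 205 and 0.361N_1 + N_2 = 141.
Substituting N_2 = 141 - 0.361N_1 into the first: N_1(1 - 0.526·0.361) = 205 - 0.526·141.
So N_1* = 131/0.81 = 162, and then N_2* = 141 - 0.361·162 = 82.7.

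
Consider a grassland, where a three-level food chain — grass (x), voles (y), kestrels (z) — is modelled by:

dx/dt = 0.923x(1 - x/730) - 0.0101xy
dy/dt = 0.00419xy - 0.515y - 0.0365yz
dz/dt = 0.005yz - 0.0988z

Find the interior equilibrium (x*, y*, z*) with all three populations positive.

From dz/dt = 0: 0.005y* = 0.0988, so y* = 19.8.
From dx/dt = 0: 0.923(1 - x*/730) = 0.0101·19.8, giving x* = 730·(1 - 0.216) = 572.
From dy/dt = 0: 0.00419·572 - 0.515 = 0.0365z*, so z* = 1.88/0.0365 = 51.6.

x* ≈ 572, y* ≈ 19.8, z* ≈ 51.6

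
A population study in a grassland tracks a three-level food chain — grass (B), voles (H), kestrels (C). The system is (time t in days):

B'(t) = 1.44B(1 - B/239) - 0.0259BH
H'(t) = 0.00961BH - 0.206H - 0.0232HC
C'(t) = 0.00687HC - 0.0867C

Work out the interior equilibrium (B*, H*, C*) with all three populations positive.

B* ≈ 185, H* ≈ 12.6, C* ≈ 67.6

From dC/dt = 0: 0.00687H* = 0.0867, so H* = 12.6.
From dB/dt = 0: 1.44(1 - B*/239) = 0.0259·12.6, giving B* = 239·(1 - 0.227) = 185.
From dH/dt = 0: 0.00961·185 - 0.206 = 0.0232C*, so C* = 1.57/0.0232 = 67.6.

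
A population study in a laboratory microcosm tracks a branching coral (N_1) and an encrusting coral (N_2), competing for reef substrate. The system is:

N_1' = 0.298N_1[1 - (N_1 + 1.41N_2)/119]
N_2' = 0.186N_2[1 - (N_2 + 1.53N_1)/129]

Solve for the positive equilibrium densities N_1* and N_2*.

Setting both brackets to zero gives the nullclines N_1 + 1.41N_2 = 119 and 1.53N_1 + N_2 = 129.
Substituting N_2 = 129 - 1.53N_1 into the first: N_1(1 - 1.41·1.53) = 119 - 1.41·129.
So N_1* = -62.9/-1.16 = 54.3, and then N_2* = 129 - 1.53·54.3 = 45.9.

N_1* ≈ 54.3, N_2* ≈ 45.9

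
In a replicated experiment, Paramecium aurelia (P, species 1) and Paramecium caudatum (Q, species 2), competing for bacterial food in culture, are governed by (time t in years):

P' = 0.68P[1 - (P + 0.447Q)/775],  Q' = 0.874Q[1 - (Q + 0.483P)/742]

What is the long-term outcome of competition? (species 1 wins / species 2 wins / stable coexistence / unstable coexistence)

stable coexistence

Compare the nullcline intercepts: K1/α12 = 775/0.447 = 1730 > K2 = 742; K2/α21 = 742/0.483 = 1540 > K1 = 775.
Since both inequalities hold, each species can invade when rare, so the interior equilibrium is stable.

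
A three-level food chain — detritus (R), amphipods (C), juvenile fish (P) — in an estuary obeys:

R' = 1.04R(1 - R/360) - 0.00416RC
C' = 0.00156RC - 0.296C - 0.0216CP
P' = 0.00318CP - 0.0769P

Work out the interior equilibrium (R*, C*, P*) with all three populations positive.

From dP/dt = 0: 0.00318C* = 0.0769, so C* = 24.2.
From dR/dt = 0: 1.04(1 - R*/360) = 0.00416·24.2, giving R* = 360·(1 - 0.0967) = 325.
From dC/dt = 0: 0.00156·325 - 0.296 = 0.0216P*, so P* = 0.211/0.0216 = 9.78.

R* ≈ 325, C* ≈ 24.2, P* ≈ 9.78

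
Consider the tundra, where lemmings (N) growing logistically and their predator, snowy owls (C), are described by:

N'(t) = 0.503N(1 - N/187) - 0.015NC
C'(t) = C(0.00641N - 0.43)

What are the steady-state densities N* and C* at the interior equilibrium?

From dC/dt = 0 with C > 0: 0.00641N* = 0.43, so N* = 67.1.
Substitute into dN/dt = 0: 0.503(1 - 67.1/187) = 0.015C*.
The bracket is 0.641, giving C* = 0.323/0.015 = 21.5.

N* ≈ 67.1, C* ≈ 21.5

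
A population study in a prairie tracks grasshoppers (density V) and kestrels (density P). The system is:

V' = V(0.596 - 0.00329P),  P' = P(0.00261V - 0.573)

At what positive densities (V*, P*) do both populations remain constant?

V* ≈ 220, P* ≈ 181

Set dP/dt = 0 with P > 0: 0.00261V - 0.573 = 0, so V* = 0.573/0.00261 = 220.
Set dV/dt = 0 with V > 0: 0.596 - 0.00329P = 0, so P* = 0.596/0.00329 = 181.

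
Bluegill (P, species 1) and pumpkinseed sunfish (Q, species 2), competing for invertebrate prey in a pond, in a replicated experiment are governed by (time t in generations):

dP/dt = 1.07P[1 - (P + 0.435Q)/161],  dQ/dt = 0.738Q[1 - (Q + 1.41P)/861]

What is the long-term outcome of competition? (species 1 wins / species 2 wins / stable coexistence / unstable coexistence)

species 2 excludes species 1

Compare the nullcline intercepts: K1/α12 = 161/0.435 = 370 < K2 = 861; K2/α21 = 861/1.41 = 611 > K1 = 161.
Since the inequalities point opposite ways, species 2 can invade but species 1 cannot.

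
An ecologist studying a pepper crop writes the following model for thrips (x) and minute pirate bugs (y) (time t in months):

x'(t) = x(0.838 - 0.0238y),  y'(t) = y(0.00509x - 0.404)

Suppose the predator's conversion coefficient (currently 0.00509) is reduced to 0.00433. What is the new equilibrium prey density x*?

x* ≈ 93.3

At the interior fixed point, setting dy/dt = 0 with y > 0 fixes x* = (predator death rate)/(xy coefficient) — independent of the other coefficients.
With the change, x* = 0.404/0.00433 = 93.3; it rises from 79.4.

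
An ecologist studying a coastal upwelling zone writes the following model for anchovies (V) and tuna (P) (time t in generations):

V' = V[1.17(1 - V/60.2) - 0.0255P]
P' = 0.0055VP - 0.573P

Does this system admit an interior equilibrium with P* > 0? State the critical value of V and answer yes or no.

The predator equation gives dP/dt > 0 only when V > 0.573/0.0055 = 104.
Without the predator, V → K = 60.2. Since 60.2 < 104, the predator cannot invade.

Threshold V = 104; K < 104, so no, the predator goes extinct.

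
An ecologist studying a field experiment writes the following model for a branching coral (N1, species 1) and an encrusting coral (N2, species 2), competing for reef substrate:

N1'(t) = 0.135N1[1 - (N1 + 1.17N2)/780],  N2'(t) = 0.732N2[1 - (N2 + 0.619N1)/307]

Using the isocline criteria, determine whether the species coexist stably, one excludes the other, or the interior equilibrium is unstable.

species 1 excludes species 2

Compare the nullcline intercepts: K1/α12 = 780/1.17 = 667 > K2 = 307; K2/α21 = 307/0.619 = 496 < K1 = 780.
Since the inequalities point opposite ways, species 1 can invade but species 2 cannot.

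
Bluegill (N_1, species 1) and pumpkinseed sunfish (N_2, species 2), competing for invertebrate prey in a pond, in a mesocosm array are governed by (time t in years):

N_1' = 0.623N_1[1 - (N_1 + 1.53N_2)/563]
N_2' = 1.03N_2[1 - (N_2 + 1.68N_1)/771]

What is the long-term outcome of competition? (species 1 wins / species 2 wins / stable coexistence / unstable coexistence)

Compare the nullcline intercepts: K1/α12 = 563/1.53 = 368 < K2 = 771; K2/α21 = 771/1.68 = 459 < K1 = 563.
Since both are reversed, neither can invade when rare; the interior point is a saddle.

unstable coexistence (outcome depends on initial conditions)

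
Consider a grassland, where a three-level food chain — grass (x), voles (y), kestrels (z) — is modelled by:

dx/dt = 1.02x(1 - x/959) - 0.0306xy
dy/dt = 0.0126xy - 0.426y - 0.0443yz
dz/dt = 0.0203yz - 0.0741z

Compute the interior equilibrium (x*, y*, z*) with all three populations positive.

From dz/dt = 0: 0.0203y* = 0.0741, so y* = 3.65.
From dx/dt = 0: 1.02(1 - x*/959) = 0.0306·3.65, giving x* = 959·(1 - 0.11) = 854.
From dy/dt = 0: 0.0126·854 - 0.426 = 0.0443z*, so z* = 10.3/0.0443 = 233.

x* ≈ 854, y* ≈ 3.65, z* ≈ 233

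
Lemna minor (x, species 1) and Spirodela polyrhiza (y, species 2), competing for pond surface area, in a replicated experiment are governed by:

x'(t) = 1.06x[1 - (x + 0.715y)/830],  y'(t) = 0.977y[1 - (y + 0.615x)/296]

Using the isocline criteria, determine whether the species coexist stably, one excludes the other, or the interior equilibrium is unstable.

Compare the nullcline intercepts: K1/α12 = 830/0.715 = 1160 > K2 = 296; K2/α21 = 296/0.615 = 481 < K1 = 830.
Since the inequalities point opposite ways, species 1 can invade but species 2 cannot.

species 1 excludes species 2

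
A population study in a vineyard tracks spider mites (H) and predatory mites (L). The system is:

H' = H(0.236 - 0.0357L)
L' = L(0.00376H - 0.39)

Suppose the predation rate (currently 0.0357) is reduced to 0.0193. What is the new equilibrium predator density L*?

At the interior fixed point, setting dH/dt = 0 with H > 0 fixes L* = (prey growth rate)/(HL coefficient) — independent of the other coefficients.
With the change, L* = 0.236/0.0193 = 12.2; it rises from 6.61.

L* ≈ 12.2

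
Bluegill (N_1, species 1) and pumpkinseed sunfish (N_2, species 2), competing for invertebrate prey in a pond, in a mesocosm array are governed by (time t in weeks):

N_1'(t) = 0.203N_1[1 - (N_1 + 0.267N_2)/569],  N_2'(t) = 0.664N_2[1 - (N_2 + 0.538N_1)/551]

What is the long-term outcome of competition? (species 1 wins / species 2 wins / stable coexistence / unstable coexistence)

Compare the nullcline intercepts: K1/α12 = 569/0.267 = 2130 > K2 = 551; K2/α21 = 551/0.538 = 1020 > K1 = 569.
Since both inequalities hold, each species can invade when rare, so the interior equilibrium is stable.

stable coexistence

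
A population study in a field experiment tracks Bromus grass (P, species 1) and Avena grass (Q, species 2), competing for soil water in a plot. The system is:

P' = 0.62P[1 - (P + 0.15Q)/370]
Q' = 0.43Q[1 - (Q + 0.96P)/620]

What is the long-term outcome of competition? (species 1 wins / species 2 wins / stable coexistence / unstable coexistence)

stable coexistence

Compare the nullcline intercepts: K1/α12 = 370/0.15 = 2470 > K2 = 620; K2/α21 = 620/0.96 = 646 > K1 = 370.
Since both inequalities hold, each species can invade when rare, so the interior equilibrium is stable.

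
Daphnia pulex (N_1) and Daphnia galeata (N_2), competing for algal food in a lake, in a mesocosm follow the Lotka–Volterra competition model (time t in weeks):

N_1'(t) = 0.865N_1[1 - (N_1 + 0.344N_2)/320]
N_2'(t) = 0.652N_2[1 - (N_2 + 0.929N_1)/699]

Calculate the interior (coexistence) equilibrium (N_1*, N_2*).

N_1* ≈ 117, N_2* ≈ 590

Setting both brackets to zero gives the nullclines N_1 + 0.344N_2 = 320 and 0.929N_1 + N_2 = 699.
Substituting N_2 = 699 - 0.929N_1 into the first: N_1(1 - 0.344·0.929) = 320 - 0.344·699.
So N_1* = 79.5/0.68 = 117, and then N_2* = 699 - 0.929·117 = 590.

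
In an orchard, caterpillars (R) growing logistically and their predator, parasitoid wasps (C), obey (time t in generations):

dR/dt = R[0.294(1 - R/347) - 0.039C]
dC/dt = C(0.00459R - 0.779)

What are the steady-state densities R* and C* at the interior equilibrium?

From dC/dt = 0 with C > 0: 0.00459R* = 0.779, so R* = 170.
Substitute into dR/dt = 0: 0.294(1 - 170/347) = 0.039C*.
The bracket is 0.511, giving C* = 0.15/0.039 = 3.85.

R* ≈ 170, C* ≈ 3.85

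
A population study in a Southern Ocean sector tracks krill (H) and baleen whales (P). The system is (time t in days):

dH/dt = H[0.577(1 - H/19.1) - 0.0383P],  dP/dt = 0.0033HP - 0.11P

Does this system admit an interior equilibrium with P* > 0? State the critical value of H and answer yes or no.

The predator equation gives dP/dt > 0 only when H > 0.11/0.0033 = 33.3.
Without the predator, H → K = 19.1. Since 19.1 < 33.3, the predator cannot invade.

Threshold H = 33.3; K < 33.3, so no, the predator goes extinct.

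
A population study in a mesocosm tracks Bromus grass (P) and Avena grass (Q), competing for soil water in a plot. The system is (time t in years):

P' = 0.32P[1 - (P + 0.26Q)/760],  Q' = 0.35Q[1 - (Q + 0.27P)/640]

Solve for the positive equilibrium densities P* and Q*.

Setting both brackets to zero gives the nullclines P + 0.26Q = 760 and 0.27P + Q = 640.
Substituting Q = 640 - 0.27P into the first: P(1 - 0.26·0.27) = 760 - 0.26·640.
So P* = 594/0.93 = 638, and then Q* = 640 - 0.27·638 = 468.

P* ≈ 638, Q* ≈ 468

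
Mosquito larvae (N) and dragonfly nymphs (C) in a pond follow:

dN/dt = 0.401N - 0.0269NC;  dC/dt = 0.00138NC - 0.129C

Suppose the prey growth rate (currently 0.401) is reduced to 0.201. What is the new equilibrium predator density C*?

C* ≈ 7.47

At the interior fixed point, setting dN/dt = 0 with N > 0 fixes C* = (prey growth rate)/(NC coefficient) — independent of the other coefficients.
With the change, C* = 0.201/0.0269 = 7.47; it falls from 14.9.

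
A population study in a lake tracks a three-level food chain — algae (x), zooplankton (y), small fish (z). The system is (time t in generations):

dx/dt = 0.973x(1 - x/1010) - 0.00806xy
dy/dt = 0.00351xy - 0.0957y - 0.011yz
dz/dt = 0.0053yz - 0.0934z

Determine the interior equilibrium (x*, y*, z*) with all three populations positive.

x* ≈ 863, y* ≈ 17.6, z* ≈ 267

From dz/dt = 0: 0.0053y* = 0.0934, so y* = 17.6.
From dx/dt = 0: 0.973(1 - x*/1010) = 0.00806·17.6, giving x* = 1010·(1 - 0.146) = 863.
From dy/dt = 0: 0.00351·863 - 0.0957 = 0.011z*, so z* = 2.93/0.011 = 267.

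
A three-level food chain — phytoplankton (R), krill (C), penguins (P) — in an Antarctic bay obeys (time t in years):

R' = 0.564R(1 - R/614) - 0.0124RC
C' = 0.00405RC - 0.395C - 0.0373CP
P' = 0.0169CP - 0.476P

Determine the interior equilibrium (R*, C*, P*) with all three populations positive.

From dP/dt = 0: 0.0169C* = 0.476, so C* = 28.2.
From dR/dt = 0: 0.564(1 - R*/614) = 0.0124·28.2, giving R* = 614·(1 - 0.619) = 234.
From dC/dt = 0: 0.00405·234 - 0.395 = 0.0373P*, so P* = 0.552/0.0373 = 14.8.

R* ≈ 234, C* ≈ 28.2, P* ≈ 14.8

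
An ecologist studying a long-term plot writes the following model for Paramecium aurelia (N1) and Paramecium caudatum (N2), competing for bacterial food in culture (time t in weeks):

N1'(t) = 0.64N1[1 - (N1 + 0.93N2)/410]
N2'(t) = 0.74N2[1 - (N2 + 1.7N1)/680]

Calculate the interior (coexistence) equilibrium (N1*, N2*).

N1* ≈ 383, N2* ≈ 29.3

Setting both brackets to zero gives the nullclines N1 + 0.93N2 = 410 and 1.7N1 + N2 = 680.
Substituting N2 = 680 - 1.7N1 into the first: N1(1 - 0.93·1.7) = 410 - 0.93·680.
So N1* = -222/-0.581 = 383, and then N2* = 680 - 1.7·383 = 29.3.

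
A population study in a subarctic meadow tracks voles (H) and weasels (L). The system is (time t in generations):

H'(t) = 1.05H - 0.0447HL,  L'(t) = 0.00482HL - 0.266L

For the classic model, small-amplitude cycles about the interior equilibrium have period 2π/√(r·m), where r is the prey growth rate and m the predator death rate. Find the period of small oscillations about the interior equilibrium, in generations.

Here r = 1.05 and m = 0.266, so r·m = 0.279.
ω = √0.279 = 0.528 per generation, hence T = 2π/ω ≈ 11.9 generations.

T ≈ 11.9 generations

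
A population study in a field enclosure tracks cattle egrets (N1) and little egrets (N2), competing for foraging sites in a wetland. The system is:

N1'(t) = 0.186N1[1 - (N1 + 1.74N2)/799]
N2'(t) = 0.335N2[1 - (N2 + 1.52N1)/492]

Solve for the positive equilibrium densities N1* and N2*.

Setting both brackets to zero gives the nullclines N1 + 1.74N2 = 799 and 1.52N1 + N2 = 492.
Substituting N2 = 492 - 1.52N1 into the first: N1(1 - 1.74·1.52) = 799 - 1.74·492.
So N1* = -57.1/-1.64 = 34.7, and then N2* = 492 - 1.52·34.7 = 439.

N1* ≈ 34.7, N2* ≈ 439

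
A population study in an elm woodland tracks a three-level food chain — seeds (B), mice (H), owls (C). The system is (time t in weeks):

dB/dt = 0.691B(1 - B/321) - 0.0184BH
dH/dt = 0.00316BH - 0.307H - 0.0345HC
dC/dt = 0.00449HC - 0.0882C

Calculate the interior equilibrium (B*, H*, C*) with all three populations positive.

B* ≈ 153, H* ≈ 19.6, C* ≈ 5.12

From dC/dt = 0: 0.00449H* = 0.0882, so H* = 19.6.
From dB/dt = 0: 0.691(1 - B*/321) = 0.0184·19.6, giving B* = 321·(1 - 0.523) = 153.
From dH/dt = 0: 0.00316·153 - 0.307 = 0.0345C*, so C* = 0.177/0.0345 = 5.12.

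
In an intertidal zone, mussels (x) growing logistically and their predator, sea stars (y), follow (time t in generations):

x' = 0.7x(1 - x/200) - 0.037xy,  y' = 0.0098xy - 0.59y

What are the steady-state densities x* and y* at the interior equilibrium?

x* ≈ 60.2, y* ≈ 13.2

From dy/dt = 0 with y > 0: 0.0098x* = 0.59, so x* = 60.2.
Substitute into dx/dt = 0: 0.7(1 - 60.2/200) = 0.037y*.
The bracket is 0.699, giving y* = 0.489/0.037 = 13.2.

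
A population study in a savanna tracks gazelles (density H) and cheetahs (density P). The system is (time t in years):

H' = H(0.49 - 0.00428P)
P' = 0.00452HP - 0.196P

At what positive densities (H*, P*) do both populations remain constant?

Set dP/dt = 0 with P > 0: 0.00452H - 0.196 = 0, so H* = 0.196/0.00452 = 43.4.
Set dH/dt = 0 with H > 0: 0.49 - 0.00428P = 0, so P* = 0.49/0.00428 = 114.

H* ≈ 43.4, P* ≈ 114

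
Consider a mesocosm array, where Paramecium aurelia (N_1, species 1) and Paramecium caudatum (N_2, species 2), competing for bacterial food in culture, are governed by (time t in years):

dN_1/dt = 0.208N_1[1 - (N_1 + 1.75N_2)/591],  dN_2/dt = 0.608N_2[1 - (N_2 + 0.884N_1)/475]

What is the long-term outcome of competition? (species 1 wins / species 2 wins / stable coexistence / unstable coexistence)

Compare the nullcline intercepts: K1/α12 = 591/1.75 = 338 < K2 = 475; K2/α21 = 475/0.884 = 537 < K1 = 591.
Since both are reversed, neither can invade when rare; the interior point is a saddle.

unstable coexistence (outcome depends on initial conditions)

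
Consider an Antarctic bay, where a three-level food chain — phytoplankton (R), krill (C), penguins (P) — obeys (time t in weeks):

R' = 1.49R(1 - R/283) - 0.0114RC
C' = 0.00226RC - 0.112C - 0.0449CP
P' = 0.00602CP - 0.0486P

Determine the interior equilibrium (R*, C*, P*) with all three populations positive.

From dP/dt = 0: 0.00602C* = 0.0486, so C* = 8.07.
From dR/dt = 0: 1.49(1 - R*/283) = 0.0114·8.07, giving R* = 283·(1 - 0.0618) = 266.
From dC/dt = 0: 0.00226·266 - 0.112 = 0.0449P*, so P* = 0.488/0.0449 = 10.9.

R* ≈ 266, C* ≈ 8.07, P* ≈ 10.9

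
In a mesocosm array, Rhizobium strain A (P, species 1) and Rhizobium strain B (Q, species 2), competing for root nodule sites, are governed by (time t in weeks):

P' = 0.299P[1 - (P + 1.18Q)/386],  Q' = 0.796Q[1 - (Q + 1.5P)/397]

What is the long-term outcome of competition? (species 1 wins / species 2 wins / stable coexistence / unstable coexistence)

unstable coexistence (outcome depends on initial conditions)

Compare the nullcline intercepts: K1/α12 = 386/1.18 = 327 < K2 = 397; K2/α21 = 397/1.5 = 265 < K1 = 386.
Since both are reversed, neither can invade when rare; the interior point is a saddle.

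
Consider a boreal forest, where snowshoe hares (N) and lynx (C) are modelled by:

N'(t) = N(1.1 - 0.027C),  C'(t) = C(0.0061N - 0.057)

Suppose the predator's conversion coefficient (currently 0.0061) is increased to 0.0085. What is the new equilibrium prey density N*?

N* ≈ 6.71

At the interior fixed point, setting dC/dt = 0 with C > 0 fixes N* = (predator death rate)/(NC coefficient) — independent of the other coefficients.
With the change, N* = 0.057/0.0085 = 6.71; it falls from 9.34.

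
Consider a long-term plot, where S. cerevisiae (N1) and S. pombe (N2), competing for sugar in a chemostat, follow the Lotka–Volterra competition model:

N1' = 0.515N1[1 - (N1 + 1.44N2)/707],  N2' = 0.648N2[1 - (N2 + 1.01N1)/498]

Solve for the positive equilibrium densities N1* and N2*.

Setting both brackets to zero gives the nullclines N1 + 1.44N2 = 707 and 1.01N1 + N2 = 498.
Substituting N2 = 498 - 1.01N1 into the first: N1(1 - 1.44·1.01) = 707 - 1.44·498.
So N1* = -10.1/-0.454 = 22.3, and then N2* = 498 - 1.01·22.3 = 476.

N1* ≈ 22.3, N2* ≈ 476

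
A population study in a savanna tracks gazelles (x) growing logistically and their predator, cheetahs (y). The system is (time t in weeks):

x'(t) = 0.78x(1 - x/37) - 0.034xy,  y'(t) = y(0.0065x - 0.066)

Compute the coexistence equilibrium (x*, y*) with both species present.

From dy/dt = 0 with y > 0: 0.0065x* = 0.066, so x* = 10.2.
Substitute into dx/dt = 0: 0.78(1 - 10.2/37) = 0.034y*.
The bracket is 0.726, giving y* = 0.566/0.034 = 16.6.

x* ≈ 10.2, y* ≈ 16.6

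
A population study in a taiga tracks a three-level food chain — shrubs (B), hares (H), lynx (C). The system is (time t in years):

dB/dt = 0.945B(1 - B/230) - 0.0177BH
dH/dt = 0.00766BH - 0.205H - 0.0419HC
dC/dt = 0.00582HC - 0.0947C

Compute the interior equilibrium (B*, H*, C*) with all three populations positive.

From dC/dt = 0: 0.00582H* = 0.0947, so H* = 16.3.
From dB/dt = 0: 0.945(1 - B*/230) = 0.0177·16.3, giving B* = 230·(1 - 0.305) = 160.
From dH/dt = 0: 0.00766·160 - 0.205 = 0.0419C*, so C* = 1.02/0.0419 = 24.3.

B* ≈ 160, H* ≈ 16.3, C* ≈ 24.3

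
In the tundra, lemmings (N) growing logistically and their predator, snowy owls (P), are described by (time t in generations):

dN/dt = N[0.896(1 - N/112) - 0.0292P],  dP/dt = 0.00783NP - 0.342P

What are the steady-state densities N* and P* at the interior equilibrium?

From dP/dt = 0 with P > 0: 0.00783N* = 0.342, so N* = 43.7.
Substitute into dN/dt = 0: 0.896(1 - 43.7/112) = 0.0292P*.
The bracket is 0.61, giving P* = 0.547/0.0292 = 18.7.

N* ≈ 43.7, P* ≈ 18.7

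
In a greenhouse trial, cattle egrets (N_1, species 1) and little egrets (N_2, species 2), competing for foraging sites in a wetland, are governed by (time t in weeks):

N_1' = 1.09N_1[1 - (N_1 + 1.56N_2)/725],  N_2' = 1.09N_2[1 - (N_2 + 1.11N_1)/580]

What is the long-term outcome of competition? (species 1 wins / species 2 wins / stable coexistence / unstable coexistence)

Compare the nullcline intercepts: K1/α12 = 725/1.56 = 465 < K2 = 580; K2/α21 = 580/1.11 = 523 < K1 = 725.
Since both are reversed, neither can invade when rare; the interior point is a saddle.

unstable coexistence (outcome depends on initial conditions)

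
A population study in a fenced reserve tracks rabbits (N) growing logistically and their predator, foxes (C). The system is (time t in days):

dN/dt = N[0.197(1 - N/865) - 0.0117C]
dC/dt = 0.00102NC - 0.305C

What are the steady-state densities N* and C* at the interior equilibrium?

N* ≈ 299, C* ≈ 11

From dC/dt = 0 with C > 0: 0.00102N* = 0.305, so N* = 299.
Substitute into dN/dt = 0: 0.197(1 - 299/865) = 0.0117C*.
The bracket is 0.654, giving C* = 0.129/0.0117 = 11.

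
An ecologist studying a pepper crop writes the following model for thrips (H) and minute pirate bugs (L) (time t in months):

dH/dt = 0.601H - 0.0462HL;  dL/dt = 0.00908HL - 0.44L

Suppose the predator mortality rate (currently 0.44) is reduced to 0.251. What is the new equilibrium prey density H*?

H* ≈ 27.6

At the interior fixed point, setting dL/dt = 0 with L > 0 fixes H* = (predator death rate)/(HL coefficient) — independent of the other coefficients.
With the change, H* = 0.251/0.00908 = 27.6; it falls from 48.5.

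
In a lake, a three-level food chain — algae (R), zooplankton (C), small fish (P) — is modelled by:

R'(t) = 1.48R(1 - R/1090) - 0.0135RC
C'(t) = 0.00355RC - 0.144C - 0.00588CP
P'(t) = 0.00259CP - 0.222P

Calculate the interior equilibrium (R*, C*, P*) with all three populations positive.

R* ≈ 238, C* ≈ 85.7, P* ≈ 119

From dP/dt = 0: 0.00259C* = 0.222, so C* = 85.7.
From dR/dt = 0: 1.48(1 - R*/1090) = 0.0135·85.7, giving R* = 1090·(1 - 0.782) = 238.
From dC/dt = 0: 0.00355·238 - 0.144 = 0.00588P*, so P* = 0.7/0.00588 = 119.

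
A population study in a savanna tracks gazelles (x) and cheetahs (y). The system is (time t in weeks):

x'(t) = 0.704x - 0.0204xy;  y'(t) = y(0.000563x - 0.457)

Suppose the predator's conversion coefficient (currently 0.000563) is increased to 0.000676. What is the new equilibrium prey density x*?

x* ≈ 676

At the interior fixed point, setting dy/dt = 0 with y > 0 fixes x* = (predator death rate)/(xy coefficient) — independent of the other coefficients.
With the change, x* = 0.457/0.000676 = 676; it falls from 812.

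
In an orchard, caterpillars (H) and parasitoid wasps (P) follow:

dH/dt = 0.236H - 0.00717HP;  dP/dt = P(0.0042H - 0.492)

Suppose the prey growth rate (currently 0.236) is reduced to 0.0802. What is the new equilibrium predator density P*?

P* ≈ 11.2

At the interior fixed point, setting dH/dt = 0 with H > 0 fixes P* = (prey growth rate)/(HP coefficient) — independent of the other coefficients.
With the change, P* = 0.0802/0.00717 = 11.2; it falls from 32.9.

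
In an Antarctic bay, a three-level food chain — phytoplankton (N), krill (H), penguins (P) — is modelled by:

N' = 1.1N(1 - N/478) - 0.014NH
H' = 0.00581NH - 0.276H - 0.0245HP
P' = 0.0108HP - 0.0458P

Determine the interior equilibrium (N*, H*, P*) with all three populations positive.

From dP/dt = 0: 0.0108H* = 0.0458, so H* = 4.24.
From dN/dt = 0: 1.1(1 - N*/478) = 0.014·4.24, giving N* = 478·(1 - 0.054) = 452.
From dH/dt = 0: 0.00581·452 - 0.276 = 0.0245P*, so P* = 2.35/0.0245 = 96.

N* ≈ 452, H* ≈ 4.24, P* ≈ 96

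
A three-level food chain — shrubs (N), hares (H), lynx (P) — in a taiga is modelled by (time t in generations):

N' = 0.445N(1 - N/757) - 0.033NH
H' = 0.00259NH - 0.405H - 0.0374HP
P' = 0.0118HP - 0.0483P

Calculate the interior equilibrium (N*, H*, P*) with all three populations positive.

From dP/dt = 0: 0.0118H* = 0.0483, so H* = 4.09.
From dN/dt = 0: 0.445(1 - N*/757) = 0.033·4.09, giving N* = 757·(1 - 0.304) = 527.
From dH/dt = 0: 0.00259·527 - 0.405 = 0.0374P*, so P* = 0.96/0.0374 = 25.7.

N* ≈ 527, H* ≈ 4.09, P* ≈ 25.7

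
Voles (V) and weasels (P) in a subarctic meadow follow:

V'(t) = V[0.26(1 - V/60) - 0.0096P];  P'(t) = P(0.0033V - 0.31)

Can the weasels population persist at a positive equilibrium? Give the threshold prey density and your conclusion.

The predator equation gives dP/dt > 0 only when V > 0.31/0.0033 = 93.9.
Without the predator, V → K = 60. Since 60 < 93.9, the predator cannot invade.

Threshold V = 93.9; K < 93.9, so no, the predator goes extinct.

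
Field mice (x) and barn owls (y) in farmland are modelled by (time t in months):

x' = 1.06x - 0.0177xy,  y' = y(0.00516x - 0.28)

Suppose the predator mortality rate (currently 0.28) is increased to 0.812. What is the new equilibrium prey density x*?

At the interior fixed point, setting dy/dt = 0 with y > 0 fixes x* = (predator death rate)/(xy coefficient) — independent of the other coefficients.
With the change, x* = 0.812/0.00516 = 157; it rises from 54.3.

x* ≈ 157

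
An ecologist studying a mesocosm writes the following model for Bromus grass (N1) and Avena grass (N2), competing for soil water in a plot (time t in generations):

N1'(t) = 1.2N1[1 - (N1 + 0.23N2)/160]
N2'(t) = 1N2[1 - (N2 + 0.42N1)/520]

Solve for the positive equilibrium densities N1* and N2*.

N1* ≈ 44.7, N2* ≈ 501

Setting both brackets to zero gives the nullclines N1 + 0.23N2 = 160 and 0.42N1 + N2 = 520.
Substituting N2 = 520 - 0.42N1 into the first: N1(1 - 0.23·0.42) = 160 - 0.23·520.
So N1* = 40.4/0.903 = 44.7, and then N2* = 520 - 0.42·44.7 = 501.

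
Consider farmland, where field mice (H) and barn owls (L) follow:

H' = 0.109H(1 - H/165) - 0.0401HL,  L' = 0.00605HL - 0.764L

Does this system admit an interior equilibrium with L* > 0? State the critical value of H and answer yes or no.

The predator equation gives dL/dt > 0 only when H > 0.764/0.00605 = 126.
Without the predator, H → K = 165. Since 165 > 126, the predator can invade and persist.

Threshold H = 126; K > 126, so yes, the predator persists.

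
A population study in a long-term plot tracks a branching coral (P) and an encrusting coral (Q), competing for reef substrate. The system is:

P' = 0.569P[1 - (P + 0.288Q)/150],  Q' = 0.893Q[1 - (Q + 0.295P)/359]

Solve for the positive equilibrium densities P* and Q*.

P* ≈ 50.9, Q* ≈ 344

Setting both brackets to zero gives the nullclines P + 0.288Q = 150 and 0.295P + Q = 359.
Substituting Q = 359 - 0.295P into the first: P(1 - 0.288·0.295) = 150 - 0.288·359.
So P* = 46.6/0.915 = 50.9, and then Q* = 359 - 0.295·50.9 = 344.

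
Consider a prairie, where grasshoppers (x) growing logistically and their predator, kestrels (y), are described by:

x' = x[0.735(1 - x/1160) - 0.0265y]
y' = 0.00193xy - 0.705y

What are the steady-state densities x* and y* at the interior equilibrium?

x* ≈ 365, y* ≈ 19

From dy/dt = 0 with y > 0: 0.00193x* = 0.705, so x* = 365.
Substitute into dx/dt = 0: 0.735(1 - 365/1160) = 0.0265y*.
The bracket is 0.685, giving y* = 0.504/0.0265 = 19.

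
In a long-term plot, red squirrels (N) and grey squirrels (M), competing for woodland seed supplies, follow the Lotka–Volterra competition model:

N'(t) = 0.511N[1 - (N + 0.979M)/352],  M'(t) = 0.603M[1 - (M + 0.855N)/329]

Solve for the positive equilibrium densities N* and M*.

Setting both brackets to zero gives the nullclines N + 0.979M = 352 and 0.855N + M = 329.
Substituting M = 329 - 0.855N into the first: N(1 - 0.979·0.855) = 352 - 0.979·329.
So N* = 29.9/0.163 = 184, and then M* = 329 - 0.855·184 = 172.

N* ≈ 184, M* ≈ 172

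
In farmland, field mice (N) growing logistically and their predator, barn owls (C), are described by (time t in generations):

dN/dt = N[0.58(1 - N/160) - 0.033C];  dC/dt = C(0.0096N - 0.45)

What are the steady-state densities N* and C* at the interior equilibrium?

From dC/dt = 0 with C > 0: 0.0096N* = 0.45, so N* = 46.9.
Substitute into dN/dt = 0: 0.58(1 - 46.9/160) = 0.033C*.
The bracket is 0.707, giving C* = 0.41/0.033 = 12.4.

N* ≈ 46.9, C* ≈ 12.4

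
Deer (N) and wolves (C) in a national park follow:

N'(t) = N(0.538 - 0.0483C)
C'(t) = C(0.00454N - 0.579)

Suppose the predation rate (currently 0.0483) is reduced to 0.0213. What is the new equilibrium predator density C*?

C* ≈ 25.3

At the interior fixed point, setting dN/dt = 0 with N > 0 fixes C* = (prey growth rate)/(NC coefficient) — independent of the other coefficients.
With the change, C* = 0.538/0.0213 = 25.3; it rises from 11.1.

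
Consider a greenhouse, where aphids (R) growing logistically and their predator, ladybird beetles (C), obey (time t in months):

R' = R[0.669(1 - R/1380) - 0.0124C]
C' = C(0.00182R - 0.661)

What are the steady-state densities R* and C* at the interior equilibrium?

R* ≈ 363, C* ≈ 39.8

From dC/dt = 0 with C > 0: 0.00182R* = 0.661, so R* = 363.
Substitute into dR/dt = 0: 0.669(1 - 363/1380) = 0.0124C*.
The bracket is 0.737, giving C* = 0.493/0.0124 = 39.8.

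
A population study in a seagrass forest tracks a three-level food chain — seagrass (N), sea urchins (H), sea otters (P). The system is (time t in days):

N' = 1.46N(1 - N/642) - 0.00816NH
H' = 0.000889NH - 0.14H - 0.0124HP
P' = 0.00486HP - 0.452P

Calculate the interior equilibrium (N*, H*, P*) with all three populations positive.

N* ≈ 308, H* ≈ 93, P* ≈ 10.8

From dP/dt = 0: 0.00486H* = 0.452, so H* = 93.
From dN/dt = 0: 1.46(1 - N*/642) = 0.00816·93, giving N* = 642·(1 - 0.52) = 308.
From dH/dt = 0: 0.000889·308 - 0.14 = 0.0124P*, so P* = 0.134/0.0124 = 10.8.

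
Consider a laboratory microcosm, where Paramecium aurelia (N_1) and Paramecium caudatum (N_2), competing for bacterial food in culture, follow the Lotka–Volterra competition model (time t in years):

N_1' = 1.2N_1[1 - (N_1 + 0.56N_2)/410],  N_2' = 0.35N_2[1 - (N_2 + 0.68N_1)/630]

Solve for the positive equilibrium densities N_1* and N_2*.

N_1* ≈ 92.4, N_2* ≈ 567

Setting both brackets to zero gives the nullclines N_1 + 0.56N_2 = 410 and 0.68N_1 + N_2 = 630.
Substituting N_2 = 630 - 0.68N_1 into the first: N_1(1 - 0.56·0.68) = 410 - 0.56·630.
So N_1* = 57.2/0.619 = 92.4, and then N_2* = 630 - 0.68·92.4 = 567.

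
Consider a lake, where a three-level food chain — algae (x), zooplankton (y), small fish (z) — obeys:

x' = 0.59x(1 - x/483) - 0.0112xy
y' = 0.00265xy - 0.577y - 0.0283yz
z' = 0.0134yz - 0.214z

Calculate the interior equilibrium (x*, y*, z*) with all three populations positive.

From dz/dt = 0: 0.0134y* = 0.214, so y* = 16.
From dx/dt = 0: 0.59(1 - x*/483) = 0.0112·16, giving x* = 483·(1 - 0.303) = 337.
From dy/dt = 0: 0.00265·337 - 0.577 = 0.0283z*, so z* = 0.315/0.0283 = 11.1.

x* ≈ 337, y* ≈ 16, z* ≈ 11.1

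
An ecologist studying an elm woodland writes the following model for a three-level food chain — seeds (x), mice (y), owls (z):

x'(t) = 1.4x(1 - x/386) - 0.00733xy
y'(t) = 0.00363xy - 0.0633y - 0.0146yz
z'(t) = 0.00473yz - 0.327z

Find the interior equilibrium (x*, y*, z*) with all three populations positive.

From dz/dt = 0: 0.00473y* = 0.327, so y* = 69.1.
From dx/dt = 0: 1.4(1 - x*/386) = 0.00733·69.1, giving x* = 386·(1 - 0.362) = 246.
From dy/dt = 0: 0.00363·246 - 0.0633 = 0.0146z*, so z* = 0.831/0.0146 = 56.9.

x* ≈ 246, y* ≈ 69.1, z* ≈ 56.9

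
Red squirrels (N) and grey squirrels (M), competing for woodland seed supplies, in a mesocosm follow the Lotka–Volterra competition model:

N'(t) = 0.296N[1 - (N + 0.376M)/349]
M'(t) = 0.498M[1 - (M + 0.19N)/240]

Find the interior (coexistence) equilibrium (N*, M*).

Setting both brackets to zero gives the nullclines N + 0.376M = 349 and 0.19N + M = 240.
Substituting M = 240 - 0.19N into the first: N(1 - 0.376·0.19) = 349 - 0.376·240.
So N* = 259/0.929 = 279, and then M* = 240 - 0.19·279 = 187.

N* ≈ 279, M* ≈ 187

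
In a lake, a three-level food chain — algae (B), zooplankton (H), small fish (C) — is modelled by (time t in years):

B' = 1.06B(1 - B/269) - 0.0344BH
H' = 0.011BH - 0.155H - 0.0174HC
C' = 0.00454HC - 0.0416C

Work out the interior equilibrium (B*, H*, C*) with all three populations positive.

From dC/dt = 0: 0.00454H* = 0.0416, so H* = 9.16.
From dB/dt = 0: 1.06(1 - B*/269) = 0.0344·9.16, giving B* = 269·(1 - 0.297) = 189.
From dH/dt = 0: 0.011·189 - 0.155 = 0.0174C*, so C* = 1.92/0.0174 = 111.

B* ≈ 189, H* ≈ 9.16, C* ≈ 111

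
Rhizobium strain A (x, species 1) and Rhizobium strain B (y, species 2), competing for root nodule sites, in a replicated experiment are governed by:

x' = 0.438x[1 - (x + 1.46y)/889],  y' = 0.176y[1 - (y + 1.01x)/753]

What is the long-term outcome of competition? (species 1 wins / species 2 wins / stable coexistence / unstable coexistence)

unstable coexistence (outcome depends on initial conditions)

Compare the nullcline intercepts: K1/α12 = 889/1.46 = 609 < K2 = 753; K2/α21 = 753/1.01 = 746 < K1 = 889.
Since both are reversed, neither can invade when rare; the interior point is a saddle.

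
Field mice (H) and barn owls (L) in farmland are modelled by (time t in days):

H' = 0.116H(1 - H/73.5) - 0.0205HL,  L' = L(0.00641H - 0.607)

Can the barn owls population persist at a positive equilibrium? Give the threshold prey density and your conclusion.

Threshold H = 94.7; K < 94.7, so no, the predator goes extinct.

The predator equation gives dL/dt > 0 only when H > 0.607/0.00641 = 94.7.
Without the predator, H → K = 73.5. Since 73.5 < 94.7, the predator cannot invade.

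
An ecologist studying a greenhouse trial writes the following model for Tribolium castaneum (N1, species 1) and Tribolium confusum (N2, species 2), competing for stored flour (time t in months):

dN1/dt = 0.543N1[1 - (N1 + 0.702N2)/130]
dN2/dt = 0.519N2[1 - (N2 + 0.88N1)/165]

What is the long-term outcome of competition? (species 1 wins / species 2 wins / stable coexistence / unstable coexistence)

Compare the nullcline intercepts: K1/α12 = 130/0.702 = 185 > K2 = 165; K2/α21 = 165/0.88 = 188 > K1 = 130.
Since both inequalities hold, each species can invade when rare, so the interior equilibrium is stable.

stable coexistence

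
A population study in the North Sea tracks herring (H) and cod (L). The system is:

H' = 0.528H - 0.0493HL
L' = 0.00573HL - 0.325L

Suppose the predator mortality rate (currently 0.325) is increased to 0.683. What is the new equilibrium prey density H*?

At the interior fixed point, setting dL/dt = 0 with L > 0 fixes H* = (predator death rate)/(HL coefficient) — independent of the other coefficients.
With the change, H* = 0.683/0.00573 = 119; it rises from 56.7.

H* ≈ 119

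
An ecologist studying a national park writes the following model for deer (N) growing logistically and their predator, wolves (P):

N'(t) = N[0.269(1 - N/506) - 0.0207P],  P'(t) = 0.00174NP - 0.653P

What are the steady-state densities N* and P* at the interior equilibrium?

N* ≈ 375, P* ≈ 3.36

From dP/dt = 0 with P > 0: 0.00174N* = 0.653, so N* = 375.
Substitute into dN/dt = 0: 0.269(1 - 375/506) = 0.0207P*.
The bracket is 0.258, giving P* = 0.0695/0.0207 = 3.36.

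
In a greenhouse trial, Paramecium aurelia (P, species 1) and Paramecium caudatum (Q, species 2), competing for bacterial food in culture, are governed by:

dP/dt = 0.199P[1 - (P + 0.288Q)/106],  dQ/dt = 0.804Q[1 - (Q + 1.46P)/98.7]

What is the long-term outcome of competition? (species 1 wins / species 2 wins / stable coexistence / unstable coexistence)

Compare the nullcline intercepts: K1/α12 = 106/0.288 = 368 > K2 = 98.7; K2/α21 = 98.7/1.46 = 67.6 < K1 = 106.
Since the inequalities point opposite ways, species 1 can invade but species 2 cannot.

species 1 excludes species 2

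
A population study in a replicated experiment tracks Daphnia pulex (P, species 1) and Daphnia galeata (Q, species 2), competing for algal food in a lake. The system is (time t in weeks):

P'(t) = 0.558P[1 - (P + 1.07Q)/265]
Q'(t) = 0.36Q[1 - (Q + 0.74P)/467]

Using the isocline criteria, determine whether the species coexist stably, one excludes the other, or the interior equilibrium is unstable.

species 2 excludes species 1

Compare the nullcline intercepts: K1/α12 = 265/1.07 = 248 < K2 = 467; K2/α21 = 467/0.74 = 631 > K1 = 265.
Since the inequalities point opposite ways, species 2 can invade but species 1 cannot.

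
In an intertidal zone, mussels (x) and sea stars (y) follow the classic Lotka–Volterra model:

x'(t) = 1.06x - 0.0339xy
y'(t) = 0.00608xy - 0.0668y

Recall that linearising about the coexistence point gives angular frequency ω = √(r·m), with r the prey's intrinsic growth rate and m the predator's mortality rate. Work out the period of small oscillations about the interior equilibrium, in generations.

Here r = 1.06 and m = 0.0668, so r·m = 0.0708.
ω = √0.0708 = 0.266 per generation, hence T = 2π/ω ≈ 23.6 generations.

T ≈ 23.6 generations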